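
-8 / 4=-2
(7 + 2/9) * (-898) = -6485.56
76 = 76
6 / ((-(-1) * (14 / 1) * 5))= 3 / 35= 0.09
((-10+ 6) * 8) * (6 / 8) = -24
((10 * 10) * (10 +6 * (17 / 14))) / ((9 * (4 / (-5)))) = -15125 / 63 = -240.08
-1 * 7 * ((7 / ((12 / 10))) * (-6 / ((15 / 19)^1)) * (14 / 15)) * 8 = 104272 / 45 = 2317.16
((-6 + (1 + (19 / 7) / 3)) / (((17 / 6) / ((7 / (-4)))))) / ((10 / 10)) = 43 / 17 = 2.53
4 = 4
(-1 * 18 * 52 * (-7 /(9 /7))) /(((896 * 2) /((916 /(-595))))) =-2977 /680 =-4.38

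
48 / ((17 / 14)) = 672 / 17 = 39.53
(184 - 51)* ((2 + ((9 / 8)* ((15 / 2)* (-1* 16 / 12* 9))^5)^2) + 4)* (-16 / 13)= -93907820879932500012768 / 13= -7223678529225576924059.08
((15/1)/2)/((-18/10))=-25/6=-4.17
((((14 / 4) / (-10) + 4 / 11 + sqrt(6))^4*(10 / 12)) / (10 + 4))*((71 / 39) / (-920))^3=-0.00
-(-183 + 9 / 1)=174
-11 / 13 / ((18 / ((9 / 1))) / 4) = -22 / 13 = -1.69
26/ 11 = 2.36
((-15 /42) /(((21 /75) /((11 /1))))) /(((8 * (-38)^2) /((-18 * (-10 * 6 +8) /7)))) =-0.16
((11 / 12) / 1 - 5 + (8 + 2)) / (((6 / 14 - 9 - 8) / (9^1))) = -1491 / 464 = -3.21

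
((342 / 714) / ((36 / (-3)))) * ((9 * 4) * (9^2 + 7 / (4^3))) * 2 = -887661 / 3808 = -233.10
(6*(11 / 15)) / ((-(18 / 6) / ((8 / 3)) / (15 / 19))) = -3.09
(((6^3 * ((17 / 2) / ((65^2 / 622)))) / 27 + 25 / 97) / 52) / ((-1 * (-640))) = 4208337 / 13638976000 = 0.00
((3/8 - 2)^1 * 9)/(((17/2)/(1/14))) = -117/952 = -0.12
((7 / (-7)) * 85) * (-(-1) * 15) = -1275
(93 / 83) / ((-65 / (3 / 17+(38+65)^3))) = -1727601666 / 91715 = -18836.63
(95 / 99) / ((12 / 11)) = 95 / 108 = 0.88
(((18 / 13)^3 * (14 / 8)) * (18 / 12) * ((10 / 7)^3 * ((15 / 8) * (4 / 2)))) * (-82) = -672502500 / 107653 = -6246.95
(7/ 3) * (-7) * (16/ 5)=-784/ 15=-52.27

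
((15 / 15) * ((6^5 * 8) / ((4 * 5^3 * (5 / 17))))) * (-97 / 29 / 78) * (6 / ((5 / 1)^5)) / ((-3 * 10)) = 4274208 / 3681640625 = 0.00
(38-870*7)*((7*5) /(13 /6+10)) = -17409.86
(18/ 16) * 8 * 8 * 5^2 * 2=3600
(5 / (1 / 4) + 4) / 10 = 12 / 5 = 2.40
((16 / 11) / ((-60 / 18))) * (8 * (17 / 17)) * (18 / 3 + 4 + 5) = -576 / 11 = -52.36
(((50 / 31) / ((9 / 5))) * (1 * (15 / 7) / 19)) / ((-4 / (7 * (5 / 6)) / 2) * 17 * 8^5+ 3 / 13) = -81250 / 153553414977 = -0.00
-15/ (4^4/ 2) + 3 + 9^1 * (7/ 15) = 4533/ 640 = 7.08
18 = 18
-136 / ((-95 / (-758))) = -103088 / 95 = -1085.14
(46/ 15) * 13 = 39.87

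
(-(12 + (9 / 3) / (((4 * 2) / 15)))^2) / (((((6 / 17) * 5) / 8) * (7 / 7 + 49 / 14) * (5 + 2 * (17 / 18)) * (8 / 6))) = -337977 / 9920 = -34.07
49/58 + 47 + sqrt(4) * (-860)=-96985/58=-1672.16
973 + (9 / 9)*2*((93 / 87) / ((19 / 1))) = 536185 / 551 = 973.11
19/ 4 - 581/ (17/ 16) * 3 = -111229/ 68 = -1635.72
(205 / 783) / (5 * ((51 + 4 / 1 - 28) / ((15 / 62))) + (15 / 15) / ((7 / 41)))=1435 / 3090501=0.00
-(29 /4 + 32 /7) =-11.82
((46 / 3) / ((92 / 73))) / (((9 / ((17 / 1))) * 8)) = 1241 / 432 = 2.87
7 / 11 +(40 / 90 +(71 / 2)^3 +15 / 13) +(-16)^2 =463290241 / 10296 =44997.11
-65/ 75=-0.87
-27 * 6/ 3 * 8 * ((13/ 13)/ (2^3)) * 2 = -108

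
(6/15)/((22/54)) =54/55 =0.98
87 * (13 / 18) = 377 / 6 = 62.83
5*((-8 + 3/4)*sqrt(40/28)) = -145*sqrt(70)/28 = -43.33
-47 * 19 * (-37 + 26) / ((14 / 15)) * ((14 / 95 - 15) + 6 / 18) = -152810.43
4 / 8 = 1 / 2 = 0.50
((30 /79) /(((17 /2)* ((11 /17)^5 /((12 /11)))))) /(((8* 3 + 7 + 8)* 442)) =589560 /23652110911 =0.00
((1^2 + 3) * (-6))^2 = 576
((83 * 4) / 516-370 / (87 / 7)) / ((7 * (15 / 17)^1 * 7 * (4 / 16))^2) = -55982768 / 224553525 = -0.25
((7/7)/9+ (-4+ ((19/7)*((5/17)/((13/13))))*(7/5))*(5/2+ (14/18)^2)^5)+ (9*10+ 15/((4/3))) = -1385479225881311/1896810714144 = -730.43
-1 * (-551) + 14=565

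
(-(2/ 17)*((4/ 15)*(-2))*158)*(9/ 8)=948/ 85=11.15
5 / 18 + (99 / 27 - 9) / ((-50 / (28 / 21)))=21 / 50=0.42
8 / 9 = 0.89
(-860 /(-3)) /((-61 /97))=-83420 /183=-455.85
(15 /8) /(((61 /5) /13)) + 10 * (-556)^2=1508584655 /488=3091362.00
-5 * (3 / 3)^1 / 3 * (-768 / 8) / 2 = 80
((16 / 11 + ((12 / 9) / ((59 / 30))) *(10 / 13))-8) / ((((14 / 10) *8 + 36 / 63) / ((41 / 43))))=-18233110 / 37367473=-0.49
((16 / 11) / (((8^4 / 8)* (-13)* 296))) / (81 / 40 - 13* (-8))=-5 / 718052192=-0.00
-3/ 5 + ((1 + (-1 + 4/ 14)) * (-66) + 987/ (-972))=-232159/ 11340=-20.47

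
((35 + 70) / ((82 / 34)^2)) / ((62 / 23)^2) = 2.48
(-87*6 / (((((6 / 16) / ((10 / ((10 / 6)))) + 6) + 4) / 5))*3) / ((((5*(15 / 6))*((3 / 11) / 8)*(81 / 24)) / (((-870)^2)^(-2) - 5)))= 8066398348797184 / 2981783896875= 2705.23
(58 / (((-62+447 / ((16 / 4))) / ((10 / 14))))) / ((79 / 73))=84680 / 110047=0.77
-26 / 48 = -13 / 24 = -0.54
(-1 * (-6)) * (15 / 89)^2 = 1350 / 7921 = 0.17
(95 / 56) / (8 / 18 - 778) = -855 / 391888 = -0.00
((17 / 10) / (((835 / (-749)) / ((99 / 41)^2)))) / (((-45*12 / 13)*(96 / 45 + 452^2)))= 180261081 / 172062743676800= 0.00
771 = 771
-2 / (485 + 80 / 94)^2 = -4418 / 521437225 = -0.00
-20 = -20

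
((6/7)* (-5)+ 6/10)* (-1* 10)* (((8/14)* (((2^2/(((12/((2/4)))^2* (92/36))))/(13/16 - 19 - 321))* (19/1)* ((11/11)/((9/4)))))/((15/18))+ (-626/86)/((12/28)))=-19143849058/30581145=-626.00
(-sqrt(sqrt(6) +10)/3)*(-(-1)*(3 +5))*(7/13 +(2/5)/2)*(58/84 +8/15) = -16448*sqrt(sqrt(6) +10)/6825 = -8.50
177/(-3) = -59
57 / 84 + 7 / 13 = 443 / 364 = 1.22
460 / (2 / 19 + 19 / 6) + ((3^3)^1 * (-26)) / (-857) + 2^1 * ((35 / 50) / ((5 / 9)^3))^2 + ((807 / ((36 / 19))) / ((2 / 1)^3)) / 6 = 13206216670498987 / 71923725000000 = 183.61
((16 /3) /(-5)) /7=-16 /105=-0.15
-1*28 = -28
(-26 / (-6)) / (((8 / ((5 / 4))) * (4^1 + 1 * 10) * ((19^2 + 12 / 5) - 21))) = 325 / 2300928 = 0.00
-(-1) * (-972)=-972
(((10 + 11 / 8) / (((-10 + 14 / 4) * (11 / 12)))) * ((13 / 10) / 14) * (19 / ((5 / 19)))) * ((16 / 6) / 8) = -4693 / 1100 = -4.27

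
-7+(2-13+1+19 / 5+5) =-8.20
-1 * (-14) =14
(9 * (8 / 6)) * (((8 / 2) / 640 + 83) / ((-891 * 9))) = -4427 / 35640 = -0.12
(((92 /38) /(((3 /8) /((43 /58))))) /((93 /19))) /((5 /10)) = 15824 /8091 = 1.96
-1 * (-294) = 294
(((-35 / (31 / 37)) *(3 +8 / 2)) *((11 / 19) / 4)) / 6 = -99715 / 14136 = -7.05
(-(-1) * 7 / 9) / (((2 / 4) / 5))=70 / 9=7.78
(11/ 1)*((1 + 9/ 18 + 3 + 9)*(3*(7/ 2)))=6237/ 4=1559.25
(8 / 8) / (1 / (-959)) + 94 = -865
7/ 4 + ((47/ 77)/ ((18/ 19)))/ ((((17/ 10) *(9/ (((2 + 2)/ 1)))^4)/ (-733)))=-2810327293/ 309180564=-9.09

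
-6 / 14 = -3 / 7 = -0.43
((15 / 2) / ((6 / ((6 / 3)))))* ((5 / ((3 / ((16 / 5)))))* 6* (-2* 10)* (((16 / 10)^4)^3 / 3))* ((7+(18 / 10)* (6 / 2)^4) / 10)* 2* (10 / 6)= -3360107534483456 / 439453125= -7646111.37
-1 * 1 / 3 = -1 / 3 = -0.33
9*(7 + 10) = 153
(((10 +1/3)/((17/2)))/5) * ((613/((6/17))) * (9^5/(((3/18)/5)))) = 748072098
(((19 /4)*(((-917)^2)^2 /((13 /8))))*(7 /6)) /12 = 94043543272693 /468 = 200947742035.67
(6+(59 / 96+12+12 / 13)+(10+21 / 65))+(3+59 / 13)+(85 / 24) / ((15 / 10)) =744313 / 18720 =39.76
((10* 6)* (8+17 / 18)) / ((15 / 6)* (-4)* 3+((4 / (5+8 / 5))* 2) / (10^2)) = -44275 / 2474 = -17.90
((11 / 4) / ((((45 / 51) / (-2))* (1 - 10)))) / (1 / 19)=3553 / 270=13.16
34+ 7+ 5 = 46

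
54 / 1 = 54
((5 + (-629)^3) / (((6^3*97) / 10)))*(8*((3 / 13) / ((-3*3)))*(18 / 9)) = 1659054560 / 34047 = 48728.36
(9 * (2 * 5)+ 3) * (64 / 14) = 2976 / 7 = 425.14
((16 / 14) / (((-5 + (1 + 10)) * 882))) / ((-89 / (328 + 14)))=-0.00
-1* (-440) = 440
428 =428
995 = 995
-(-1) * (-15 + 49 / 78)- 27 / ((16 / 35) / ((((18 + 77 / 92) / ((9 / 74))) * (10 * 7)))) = -9190348589 / 14352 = -640353.16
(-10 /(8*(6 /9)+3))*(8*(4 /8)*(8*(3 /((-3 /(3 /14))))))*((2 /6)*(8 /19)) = 768 /665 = 1.15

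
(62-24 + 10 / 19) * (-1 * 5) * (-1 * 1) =192.63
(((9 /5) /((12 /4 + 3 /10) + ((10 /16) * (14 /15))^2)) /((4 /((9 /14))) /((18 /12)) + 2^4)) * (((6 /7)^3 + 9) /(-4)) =-7223661 /122264408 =-0.06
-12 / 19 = -0.63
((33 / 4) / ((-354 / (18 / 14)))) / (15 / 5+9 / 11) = -363 / 46256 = -0.01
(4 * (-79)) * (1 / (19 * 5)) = -316 / 95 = -3.33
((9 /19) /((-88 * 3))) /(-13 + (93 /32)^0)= 1 /6688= 0.00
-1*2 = -2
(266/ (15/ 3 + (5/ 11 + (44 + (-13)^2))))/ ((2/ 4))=5852/ 2403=2.44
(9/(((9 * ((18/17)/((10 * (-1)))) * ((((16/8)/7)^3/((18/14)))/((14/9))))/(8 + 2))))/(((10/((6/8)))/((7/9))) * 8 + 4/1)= -1020425/17784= -57.38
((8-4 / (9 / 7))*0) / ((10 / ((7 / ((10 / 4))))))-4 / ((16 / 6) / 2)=-3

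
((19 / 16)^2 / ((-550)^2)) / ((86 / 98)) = 17689 / 3329920000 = 0.00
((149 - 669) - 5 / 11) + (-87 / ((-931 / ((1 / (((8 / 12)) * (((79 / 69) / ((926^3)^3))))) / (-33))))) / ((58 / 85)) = -2202054989756278765750257571705 / 809039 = -2721815622925815400432189.00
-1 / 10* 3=-3 / 10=-0.30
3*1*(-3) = -9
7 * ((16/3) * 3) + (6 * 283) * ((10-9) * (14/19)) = 25900/19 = 1363.16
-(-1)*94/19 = 4.95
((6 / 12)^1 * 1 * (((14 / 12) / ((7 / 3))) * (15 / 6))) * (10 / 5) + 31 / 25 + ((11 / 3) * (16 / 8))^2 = 50641 / 900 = 56.27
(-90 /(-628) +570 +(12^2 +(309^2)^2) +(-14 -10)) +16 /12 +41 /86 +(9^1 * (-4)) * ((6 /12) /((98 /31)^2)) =886636220622340733 /97254906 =9116622051.15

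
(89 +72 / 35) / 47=3187 / 1645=1.94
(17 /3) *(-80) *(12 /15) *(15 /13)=-5440 /13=-418.46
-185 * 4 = -740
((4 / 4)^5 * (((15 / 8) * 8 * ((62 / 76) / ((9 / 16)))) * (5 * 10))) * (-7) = -434000 / 57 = -7614.04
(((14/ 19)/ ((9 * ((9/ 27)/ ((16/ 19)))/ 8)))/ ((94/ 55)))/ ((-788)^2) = 3080/ 1975416909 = 0.00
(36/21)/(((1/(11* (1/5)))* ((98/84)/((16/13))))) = 12672/3185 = 3.98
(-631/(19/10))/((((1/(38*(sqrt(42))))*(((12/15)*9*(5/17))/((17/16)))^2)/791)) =-208435425205*sqrt(42)/82944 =-16285878.94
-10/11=-0.91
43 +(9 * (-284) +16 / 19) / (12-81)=104921 / 1311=80.03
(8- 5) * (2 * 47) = 282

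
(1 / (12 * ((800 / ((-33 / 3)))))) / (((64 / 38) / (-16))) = 209 / 19200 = 0.01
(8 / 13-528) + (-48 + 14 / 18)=-67229 / 117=-574.61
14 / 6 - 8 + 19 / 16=-215 / 48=-4.48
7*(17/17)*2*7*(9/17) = 51.88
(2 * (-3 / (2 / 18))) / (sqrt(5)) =-54 * sqrt(5) / 5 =-24.15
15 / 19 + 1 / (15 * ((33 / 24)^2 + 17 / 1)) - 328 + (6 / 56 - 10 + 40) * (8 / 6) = -692385788 / 2411955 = -287.06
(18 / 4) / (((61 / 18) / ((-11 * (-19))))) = 16929 / 61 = 277.52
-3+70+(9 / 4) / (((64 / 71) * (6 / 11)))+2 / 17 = 624023 / 8704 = 71.69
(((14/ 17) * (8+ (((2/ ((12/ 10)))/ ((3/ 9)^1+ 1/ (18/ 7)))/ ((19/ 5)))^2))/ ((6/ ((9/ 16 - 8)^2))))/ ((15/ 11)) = 8187149663/ 175705920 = 46.60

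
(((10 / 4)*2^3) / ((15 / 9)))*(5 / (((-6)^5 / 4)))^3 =-125 / 612220032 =-0.00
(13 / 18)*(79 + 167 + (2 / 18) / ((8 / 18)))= 12805 / 72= 177.85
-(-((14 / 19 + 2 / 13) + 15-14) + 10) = -8.11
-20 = -20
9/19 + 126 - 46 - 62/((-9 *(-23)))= 315325/3933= 80.17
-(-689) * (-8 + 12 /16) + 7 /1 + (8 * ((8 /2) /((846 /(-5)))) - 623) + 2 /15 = -47471647 /8460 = -5611.31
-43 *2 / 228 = -43 / 114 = -0.38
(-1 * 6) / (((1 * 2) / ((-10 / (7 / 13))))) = 390 / 7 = 55.71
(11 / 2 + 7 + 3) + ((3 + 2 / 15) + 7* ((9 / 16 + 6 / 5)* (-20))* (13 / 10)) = -36257 / 120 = -302.14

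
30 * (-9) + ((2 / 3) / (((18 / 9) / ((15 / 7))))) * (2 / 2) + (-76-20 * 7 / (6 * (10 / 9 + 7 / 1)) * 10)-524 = -458905 / 511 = -898.05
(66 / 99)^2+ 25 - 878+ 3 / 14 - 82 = -117727 / 126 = -934.34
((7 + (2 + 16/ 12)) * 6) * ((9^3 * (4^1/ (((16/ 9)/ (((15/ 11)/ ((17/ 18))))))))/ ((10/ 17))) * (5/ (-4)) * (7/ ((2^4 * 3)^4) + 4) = -7197895963935/ 5767168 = -1248081.55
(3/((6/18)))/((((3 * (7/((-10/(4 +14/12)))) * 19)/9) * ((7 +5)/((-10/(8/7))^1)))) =675/2356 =0.29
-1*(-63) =63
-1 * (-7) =7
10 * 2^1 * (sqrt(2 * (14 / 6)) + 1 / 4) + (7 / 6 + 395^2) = 20 * sqrt(42) / 3 + 936187 / 6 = 156074.37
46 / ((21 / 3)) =46 / 7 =6.57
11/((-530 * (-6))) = 11/3180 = 0.00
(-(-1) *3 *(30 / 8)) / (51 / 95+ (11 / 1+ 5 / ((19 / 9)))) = 0.81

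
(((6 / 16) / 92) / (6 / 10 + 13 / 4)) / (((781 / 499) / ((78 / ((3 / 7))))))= 97305 / 790372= 0.12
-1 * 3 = -3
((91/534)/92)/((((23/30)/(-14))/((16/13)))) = -1960/47081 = -0.04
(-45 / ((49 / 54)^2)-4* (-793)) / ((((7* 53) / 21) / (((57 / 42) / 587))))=213315432 / 522882577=0.41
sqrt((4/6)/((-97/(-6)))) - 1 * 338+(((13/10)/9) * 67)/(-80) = -2434471/7200+2 * sqrt(97)/97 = -337.92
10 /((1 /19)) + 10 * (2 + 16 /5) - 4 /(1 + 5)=724 /3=241.33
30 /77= 0.39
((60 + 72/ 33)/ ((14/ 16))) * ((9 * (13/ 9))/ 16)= 4446/ 77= 57.74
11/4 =2.75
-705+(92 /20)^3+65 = -67833 /125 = -542.66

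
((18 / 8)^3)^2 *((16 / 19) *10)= 2657205 / 2432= 1092.60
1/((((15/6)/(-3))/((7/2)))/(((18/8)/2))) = -189/40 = -4.72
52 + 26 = 78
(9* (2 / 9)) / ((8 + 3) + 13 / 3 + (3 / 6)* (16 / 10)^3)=375 / 3259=0.12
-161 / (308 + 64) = -161 / 372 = -0.43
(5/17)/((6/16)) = 40/51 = 0.78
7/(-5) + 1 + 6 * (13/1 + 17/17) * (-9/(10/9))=-3404/5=-680.80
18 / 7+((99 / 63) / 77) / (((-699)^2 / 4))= 61563730 / 23941449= 2.57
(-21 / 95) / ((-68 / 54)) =567 / 3230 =0.18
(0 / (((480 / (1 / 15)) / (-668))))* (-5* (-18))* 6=0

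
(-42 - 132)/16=-87/8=-10.88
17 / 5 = 3.40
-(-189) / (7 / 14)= 378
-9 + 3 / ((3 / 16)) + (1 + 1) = 9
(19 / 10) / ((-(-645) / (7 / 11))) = 133 / 70950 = 0.00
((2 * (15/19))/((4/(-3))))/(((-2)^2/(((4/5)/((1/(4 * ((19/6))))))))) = -3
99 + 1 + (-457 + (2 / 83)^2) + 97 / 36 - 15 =-91589111 / 248004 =-369.30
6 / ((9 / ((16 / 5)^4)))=131072 / 1875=69.91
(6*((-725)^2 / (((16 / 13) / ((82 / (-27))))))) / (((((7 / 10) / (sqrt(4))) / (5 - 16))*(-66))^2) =-1764664.43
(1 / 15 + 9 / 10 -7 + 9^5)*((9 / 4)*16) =10627734 / 5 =2125546.80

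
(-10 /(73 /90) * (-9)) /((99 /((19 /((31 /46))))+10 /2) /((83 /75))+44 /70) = 20565657000 /1542000827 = 13.34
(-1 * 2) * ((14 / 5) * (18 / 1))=-504 / 5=-100.80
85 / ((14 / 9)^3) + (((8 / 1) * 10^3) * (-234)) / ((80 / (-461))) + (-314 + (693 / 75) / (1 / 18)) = 740007058277 / 68600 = 10787274.90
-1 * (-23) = 23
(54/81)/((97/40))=80/291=0.27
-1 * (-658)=658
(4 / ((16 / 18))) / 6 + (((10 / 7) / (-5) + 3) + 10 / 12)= 361 / 84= 4.30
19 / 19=1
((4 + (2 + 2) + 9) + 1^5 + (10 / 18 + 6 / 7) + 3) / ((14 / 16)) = 11296 / 441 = 25.61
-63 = -63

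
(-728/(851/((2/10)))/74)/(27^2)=-364/114770115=-0.00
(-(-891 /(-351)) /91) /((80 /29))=-957 /94640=-0.01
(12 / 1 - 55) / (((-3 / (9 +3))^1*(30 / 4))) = 344 / 15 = 22.93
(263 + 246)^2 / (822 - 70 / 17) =4404377 / 13904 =316.77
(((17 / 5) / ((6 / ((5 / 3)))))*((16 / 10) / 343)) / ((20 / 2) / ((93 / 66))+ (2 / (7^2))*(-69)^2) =1054 / 48189015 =0.00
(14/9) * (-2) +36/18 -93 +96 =17/9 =1.89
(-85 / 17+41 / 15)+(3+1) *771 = 46226 / 15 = 3081.73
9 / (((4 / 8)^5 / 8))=2304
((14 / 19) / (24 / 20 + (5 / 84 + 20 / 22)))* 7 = 452760 / 190361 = 2.38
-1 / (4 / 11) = -11 / 4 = -2.75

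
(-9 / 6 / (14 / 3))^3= -0.03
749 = 749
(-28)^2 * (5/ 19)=3920/ 19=206.32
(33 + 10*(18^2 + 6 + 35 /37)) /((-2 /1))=-123671 /74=-1671.23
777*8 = 6216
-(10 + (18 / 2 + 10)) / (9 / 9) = -29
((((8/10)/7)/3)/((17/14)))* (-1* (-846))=2256/85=26.54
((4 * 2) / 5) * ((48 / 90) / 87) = 64 / 6525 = 0.01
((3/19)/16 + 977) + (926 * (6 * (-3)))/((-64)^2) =18929531/19456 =972.94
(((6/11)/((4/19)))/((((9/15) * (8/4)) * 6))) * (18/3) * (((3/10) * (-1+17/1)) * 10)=1140/11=103.64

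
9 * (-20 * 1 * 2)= -360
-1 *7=-7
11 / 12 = 0.92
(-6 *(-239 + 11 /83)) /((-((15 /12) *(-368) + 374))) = 59478 /3569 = 16.67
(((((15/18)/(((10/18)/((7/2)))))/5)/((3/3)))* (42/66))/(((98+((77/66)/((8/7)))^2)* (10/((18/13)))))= 15552/16648775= 0.00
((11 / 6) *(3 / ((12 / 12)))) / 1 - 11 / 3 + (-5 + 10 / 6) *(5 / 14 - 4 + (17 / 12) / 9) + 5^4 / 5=78502 / 567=138.45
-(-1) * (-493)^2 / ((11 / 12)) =2916588 / 11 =265144.36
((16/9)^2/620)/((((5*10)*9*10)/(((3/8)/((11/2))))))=0.00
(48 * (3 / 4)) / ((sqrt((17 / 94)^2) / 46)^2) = 673091136 / 289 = 2329035.07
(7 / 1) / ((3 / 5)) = 35 / 3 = 11.67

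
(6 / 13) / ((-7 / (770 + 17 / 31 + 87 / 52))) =-3734463 / 73346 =-50.92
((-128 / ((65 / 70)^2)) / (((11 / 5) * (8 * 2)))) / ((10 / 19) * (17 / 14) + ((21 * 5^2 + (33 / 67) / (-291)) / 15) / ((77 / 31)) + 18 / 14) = -25412389800 / 96505952491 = -0.26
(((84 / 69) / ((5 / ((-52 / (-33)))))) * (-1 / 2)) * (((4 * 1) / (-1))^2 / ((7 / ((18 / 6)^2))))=-4992 / 1265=-3.95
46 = 46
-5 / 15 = -1 / 3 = -0.33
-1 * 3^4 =-81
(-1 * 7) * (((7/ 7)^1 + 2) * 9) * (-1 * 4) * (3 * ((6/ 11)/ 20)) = 3402/ 55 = 61.85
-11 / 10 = -1.10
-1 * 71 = -71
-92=-92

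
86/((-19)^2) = 0.24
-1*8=-8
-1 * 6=-6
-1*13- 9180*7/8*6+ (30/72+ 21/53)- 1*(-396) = -30407915/636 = -47811.19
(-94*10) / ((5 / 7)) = -1316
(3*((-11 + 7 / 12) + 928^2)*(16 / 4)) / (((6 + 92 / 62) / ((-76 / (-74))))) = 6086774887 / 4292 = 1418167.49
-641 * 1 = -641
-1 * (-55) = 55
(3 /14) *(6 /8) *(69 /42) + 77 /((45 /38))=2303299 /35280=65.29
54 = 54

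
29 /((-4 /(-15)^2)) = -1631.25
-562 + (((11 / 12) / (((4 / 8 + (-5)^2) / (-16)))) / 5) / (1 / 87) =-145862 / 255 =-572.01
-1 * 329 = -329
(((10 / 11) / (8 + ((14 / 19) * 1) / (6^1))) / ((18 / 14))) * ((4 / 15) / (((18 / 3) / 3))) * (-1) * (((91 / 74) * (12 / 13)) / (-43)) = 7448 / 24308889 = 0.00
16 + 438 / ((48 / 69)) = 5165 / 8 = 645.62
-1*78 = -78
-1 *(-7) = 7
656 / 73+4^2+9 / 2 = 4305 / 146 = 29.49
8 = 8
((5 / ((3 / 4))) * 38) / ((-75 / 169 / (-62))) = 1592656 / 45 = 35392.36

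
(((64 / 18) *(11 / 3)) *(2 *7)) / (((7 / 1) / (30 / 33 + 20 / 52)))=11840 / 351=33.73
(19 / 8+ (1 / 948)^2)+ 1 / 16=136912 / 56169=2.44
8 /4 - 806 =-804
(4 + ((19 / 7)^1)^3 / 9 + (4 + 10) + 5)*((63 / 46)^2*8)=1401480 / 3703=378.47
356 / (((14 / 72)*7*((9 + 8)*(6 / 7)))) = 2136 / 119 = 17.95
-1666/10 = -833/5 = -166.60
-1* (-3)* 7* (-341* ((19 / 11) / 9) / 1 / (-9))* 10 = 41230 / 27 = 1527.04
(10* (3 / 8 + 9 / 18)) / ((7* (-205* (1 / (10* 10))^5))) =-2500000000 / 41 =-60975609.76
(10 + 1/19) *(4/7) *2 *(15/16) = 10.77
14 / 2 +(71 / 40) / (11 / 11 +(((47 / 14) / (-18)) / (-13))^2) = 470951537 / 53671925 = 8.77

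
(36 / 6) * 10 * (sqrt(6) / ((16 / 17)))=255 * sqrt(6) / 4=156.15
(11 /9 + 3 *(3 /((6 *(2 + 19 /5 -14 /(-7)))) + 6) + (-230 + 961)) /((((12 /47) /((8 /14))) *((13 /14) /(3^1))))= 8253059 /1521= 5426.07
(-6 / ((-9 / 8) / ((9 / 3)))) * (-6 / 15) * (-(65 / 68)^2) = 1690 / 289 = 5.85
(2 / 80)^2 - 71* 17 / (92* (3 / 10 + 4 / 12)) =-14483563 / 699200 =-20.71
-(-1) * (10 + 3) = 13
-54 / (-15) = 3.60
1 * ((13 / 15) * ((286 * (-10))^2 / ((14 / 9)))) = 31900440 / 7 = 4557205.71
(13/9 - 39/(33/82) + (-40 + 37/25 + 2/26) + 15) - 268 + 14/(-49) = -87205642/225225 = -387.19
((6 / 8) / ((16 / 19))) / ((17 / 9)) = 513 / 1088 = 0.47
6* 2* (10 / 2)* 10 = 600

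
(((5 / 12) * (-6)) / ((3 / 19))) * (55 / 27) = -32.25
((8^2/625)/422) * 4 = 128/131875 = 0.00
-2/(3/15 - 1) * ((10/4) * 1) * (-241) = -6025/4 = -1506.25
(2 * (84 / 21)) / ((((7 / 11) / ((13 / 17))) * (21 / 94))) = 107536 / 2499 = 43.03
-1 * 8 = -8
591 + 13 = 604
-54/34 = -27/17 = -1.59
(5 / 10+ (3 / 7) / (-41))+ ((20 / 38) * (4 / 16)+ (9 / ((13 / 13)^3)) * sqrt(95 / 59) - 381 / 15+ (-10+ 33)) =-48501 / 27265+ 9 * sqrt(5605) / 59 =9.64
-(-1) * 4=4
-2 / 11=-0.18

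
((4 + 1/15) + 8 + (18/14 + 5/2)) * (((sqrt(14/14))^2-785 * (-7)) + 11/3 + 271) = 28815824/315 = 91478.81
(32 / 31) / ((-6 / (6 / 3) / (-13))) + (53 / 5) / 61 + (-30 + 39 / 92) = -65054737 / 2609580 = -24.93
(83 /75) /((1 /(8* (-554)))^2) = 1630337792 /75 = 21737837.23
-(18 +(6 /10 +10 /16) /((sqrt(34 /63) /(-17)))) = -18 +147 * sqrt(238) /80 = 10.35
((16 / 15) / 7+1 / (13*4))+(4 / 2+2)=22777 / 5460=4.17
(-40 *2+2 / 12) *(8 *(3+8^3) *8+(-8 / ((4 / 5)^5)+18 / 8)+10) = -2020097717 / 768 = -2630335.57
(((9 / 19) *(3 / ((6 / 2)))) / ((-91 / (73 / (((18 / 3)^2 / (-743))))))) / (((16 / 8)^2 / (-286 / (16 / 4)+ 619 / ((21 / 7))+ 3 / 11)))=483649163 / 1825824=264.89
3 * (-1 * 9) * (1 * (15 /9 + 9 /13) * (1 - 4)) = 2484 /13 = 191.08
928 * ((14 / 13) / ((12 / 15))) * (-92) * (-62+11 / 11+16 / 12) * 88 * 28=658972948480 / 39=16896742268.72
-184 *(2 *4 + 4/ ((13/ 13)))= -2208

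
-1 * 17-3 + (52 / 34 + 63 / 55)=-16199 / 935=-17.33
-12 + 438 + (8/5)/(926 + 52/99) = 97688586/229315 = 426.00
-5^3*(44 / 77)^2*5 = -204.08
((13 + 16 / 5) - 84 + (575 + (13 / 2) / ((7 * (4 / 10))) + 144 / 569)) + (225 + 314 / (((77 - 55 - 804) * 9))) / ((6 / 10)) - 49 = 702799269829 / 840970620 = 835.70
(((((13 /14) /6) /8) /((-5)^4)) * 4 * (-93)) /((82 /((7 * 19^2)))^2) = -367635541 /33620000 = -10.94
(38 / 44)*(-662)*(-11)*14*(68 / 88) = 748391 / 11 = 68035.55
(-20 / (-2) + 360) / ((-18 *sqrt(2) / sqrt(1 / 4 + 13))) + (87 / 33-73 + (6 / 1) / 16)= -6159 / 88-185 *sqrt(106) / 36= -122.90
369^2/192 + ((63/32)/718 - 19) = 3964363/5744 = 690.17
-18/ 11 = -1.64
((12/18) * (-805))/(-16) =805/24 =33.54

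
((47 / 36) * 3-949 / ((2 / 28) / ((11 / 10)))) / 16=-876641 / 960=-913.17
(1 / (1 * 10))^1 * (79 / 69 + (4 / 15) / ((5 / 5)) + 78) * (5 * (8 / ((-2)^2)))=27397 / 345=79.41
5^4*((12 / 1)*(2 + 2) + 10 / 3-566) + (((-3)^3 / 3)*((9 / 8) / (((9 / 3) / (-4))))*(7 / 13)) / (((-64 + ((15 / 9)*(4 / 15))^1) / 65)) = -1103985515 / 3432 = -321674.10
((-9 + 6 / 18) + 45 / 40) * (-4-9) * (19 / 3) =44707 / 72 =620.93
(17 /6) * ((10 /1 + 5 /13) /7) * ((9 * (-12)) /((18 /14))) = -4590 /13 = -353.08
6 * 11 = 66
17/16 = 1.06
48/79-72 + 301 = 18139/79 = 229.61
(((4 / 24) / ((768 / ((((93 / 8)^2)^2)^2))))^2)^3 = 57773206732074200095366642689627553143253208890362171400793162829469651079056758082404561 / 401734511064747568885490523085290650630550748445698208825344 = 143809419257891164385386700000.00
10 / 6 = 5 / 3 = 1.67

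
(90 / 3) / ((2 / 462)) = 6930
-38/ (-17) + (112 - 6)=1840/ 17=108.24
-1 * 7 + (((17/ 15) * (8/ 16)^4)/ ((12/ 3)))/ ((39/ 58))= -130547/ 18720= -6.97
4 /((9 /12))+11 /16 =289 /48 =6.02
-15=-15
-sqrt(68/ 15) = -2 * sqrt(255)/ 15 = -2.13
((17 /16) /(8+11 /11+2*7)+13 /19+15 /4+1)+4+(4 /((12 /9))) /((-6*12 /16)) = 184877 /20976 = 8.81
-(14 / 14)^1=-1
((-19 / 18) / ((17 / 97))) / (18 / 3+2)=-1843 / 2448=-0.75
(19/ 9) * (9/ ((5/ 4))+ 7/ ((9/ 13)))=14801/ 405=36.55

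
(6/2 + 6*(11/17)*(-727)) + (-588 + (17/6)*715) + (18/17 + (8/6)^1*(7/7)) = -140683/102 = -1379.25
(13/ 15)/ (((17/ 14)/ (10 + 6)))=2912/ 255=11.42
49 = 49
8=8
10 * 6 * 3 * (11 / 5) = 396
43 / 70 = 0.61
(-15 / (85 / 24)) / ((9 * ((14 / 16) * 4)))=-16 / 119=-0.13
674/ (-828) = -337/ 414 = -0.81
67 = 67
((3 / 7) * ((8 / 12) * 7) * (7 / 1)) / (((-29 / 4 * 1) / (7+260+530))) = -44632 / 29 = -1539.03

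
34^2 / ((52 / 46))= 13294 / 13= 1022.62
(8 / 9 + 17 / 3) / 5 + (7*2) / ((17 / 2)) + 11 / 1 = 10678 / 765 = 13.96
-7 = -7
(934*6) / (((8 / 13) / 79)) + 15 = 1438857 / 2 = 719428.50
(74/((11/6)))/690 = 74/1265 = 0.06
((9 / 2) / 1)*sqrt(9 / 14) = 27*sqrt(14) / 28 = 3.61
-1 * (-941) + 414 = 1355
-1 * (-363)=363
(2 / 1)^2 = 4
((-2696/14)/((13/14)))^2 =7268416/169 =43008.38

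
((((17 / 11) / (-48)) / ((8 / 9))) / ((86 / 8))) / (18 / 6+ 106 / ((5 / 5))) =-51 / 1649824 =-0.00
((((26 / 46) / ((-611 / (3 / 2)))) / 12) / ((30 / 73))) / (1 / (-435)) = 0.12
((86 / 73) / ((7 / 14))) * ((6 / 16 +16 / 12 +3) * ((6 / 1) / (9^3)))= 4859 / 53217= 0.09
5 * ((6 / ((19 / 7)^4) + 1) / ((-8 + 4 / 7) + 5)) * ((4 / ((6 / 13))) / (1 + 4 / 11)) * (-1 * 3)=289743454 / 6646371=43.59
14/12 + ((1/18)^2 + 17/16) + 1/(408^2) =3344317/1498176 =2.23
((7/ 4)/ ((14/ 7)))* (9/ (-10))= -0.79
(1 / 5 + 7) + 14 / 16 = 323 / 40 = 8.08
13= 13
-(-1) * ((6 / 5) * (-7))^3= -74088 / 125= -592.70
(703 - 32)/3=671/3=223.67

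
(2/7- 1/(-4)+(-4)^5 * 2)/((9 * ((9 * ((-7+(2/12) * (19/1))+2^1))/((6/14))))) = 57329/9702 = 5.91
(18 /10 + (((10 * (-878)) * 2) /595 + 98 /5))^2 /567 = 2588881 /22303575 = 0.12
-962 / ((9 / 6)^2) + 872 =4000 / 9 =444.44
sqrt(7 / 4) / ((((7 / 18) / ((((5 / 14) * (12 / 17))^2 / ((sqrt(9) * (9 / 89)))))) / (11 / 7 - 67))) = -12228600 * sqrt(7) / 693889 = -46.63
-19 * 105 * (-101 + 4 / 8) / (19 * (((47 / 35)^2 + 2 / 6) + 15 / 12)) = 155121750 / 49783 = 3115.96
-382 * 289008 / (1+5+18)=-4600044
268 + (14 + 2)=284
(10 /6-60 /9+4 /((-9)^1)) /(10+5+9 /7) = -343 /1026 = -0.33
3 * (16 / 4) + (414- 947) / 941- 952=-885073 / 941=-940.57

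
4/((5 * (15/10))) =8/15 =0.53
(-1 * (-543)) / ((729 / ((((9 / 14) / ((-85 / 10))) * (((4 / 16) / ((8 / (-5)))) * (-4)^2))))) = 905 / 6426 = 0.14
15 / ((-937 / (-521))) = 8.34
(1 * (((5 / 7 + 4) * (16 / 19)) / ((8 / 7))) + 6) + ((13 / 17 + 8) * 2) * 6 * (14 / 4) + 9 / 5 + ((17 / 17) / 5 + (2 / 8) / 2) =981187 / 2584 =379.72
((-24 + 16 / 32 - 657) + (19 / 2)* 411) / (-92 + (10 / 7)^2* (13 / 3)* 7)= -8463 / 79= -107.13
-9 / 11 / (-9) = 1 / 11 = 0.09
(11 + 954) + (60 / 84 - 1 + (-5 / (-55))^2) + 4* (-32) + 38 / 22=710167 / 847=838.45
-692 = -692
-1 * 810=-810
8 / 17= 0.47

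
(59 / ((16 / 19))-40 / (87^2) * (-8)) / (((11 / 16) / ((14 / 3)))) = 118859566 / 249777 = 475.86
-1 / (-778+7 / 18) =18 / 13997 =0.00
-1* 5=-5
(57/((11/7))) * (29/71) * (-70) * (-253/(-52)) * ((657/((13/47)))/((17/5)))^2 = -2462731092.94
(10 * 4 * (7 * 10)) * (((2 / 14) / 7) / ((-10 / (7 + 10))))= -680 / 7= -97.14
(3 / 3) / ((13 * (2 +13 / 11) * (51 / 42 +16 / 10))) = 22 / 2561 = 0.01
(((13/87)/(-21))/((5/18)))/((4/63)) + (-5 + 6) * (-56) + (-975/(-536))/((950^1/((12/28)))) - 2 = -1207387891/20673520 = -58.40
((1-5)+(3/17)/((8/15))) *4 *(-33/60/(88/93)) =46407/5440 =8.53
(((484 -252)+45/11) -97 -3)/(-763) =-1497/8393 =-0.18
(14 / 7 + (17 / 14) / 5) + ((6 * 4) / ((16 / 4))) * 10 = 4357 / 70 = 62.24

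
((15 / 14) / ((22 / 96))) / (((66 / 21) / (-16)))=-2880 / 121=-23.80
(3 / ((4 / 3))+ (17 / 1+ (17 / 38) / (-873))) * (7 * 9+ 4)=85570055 / 66348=1289.72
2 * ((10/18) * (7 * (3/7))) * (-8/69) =-80/207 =-0.39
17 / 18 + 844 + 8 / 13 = 197861 / 234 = 845.56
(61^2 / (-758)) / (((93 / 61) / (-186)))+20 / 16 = 909819 / 1516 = 600.14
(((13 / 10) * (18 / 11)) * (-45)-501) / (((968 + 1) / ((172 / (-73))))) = 376336 / 259369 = 1.45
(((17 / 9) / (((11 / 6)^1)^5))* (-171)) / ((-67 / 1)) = 2511648 / 10790417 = 0.23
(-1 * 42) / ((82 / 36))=-756 / 41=-18.44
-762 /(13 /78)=-4572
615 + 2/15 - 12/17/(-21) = 1098073/1785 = 615.17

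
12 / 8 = 3 / 2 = 1.50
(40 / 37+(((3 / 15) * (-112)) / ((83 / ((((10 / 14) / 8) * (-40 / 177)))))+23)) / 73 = 13092641 / 39680391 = 0.33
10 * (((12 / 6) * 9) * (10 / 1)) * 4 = 7200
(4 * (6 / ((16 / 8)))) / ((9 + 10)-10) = 4 / 3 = 1.33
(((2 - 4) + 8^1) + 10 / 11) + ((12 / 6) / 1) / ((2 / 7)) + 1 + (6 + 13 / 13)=241 / 11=21.91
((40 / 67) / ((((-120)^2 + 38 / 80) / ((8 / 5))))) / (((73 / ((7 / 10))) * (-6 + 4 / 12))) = -5376 / 47894251793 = -0.00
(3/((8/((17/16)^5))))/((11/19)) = 80931849/92274688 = 0.88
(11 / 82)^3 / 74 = 1331 / 40801232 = 0.00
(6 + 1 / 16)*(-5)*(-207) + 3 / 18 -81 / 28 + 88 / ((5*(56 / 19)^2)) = 73782091 / 11760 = 6273.99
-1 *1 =-1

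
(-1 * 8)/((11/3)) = -24/11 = -2.18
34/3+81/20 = 923/60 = 15.38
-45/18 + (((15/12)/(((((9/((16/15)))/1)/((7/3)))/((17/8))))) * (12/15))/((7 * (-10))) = -10159/4050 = -2.51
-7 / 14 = -1 / 2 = -0.50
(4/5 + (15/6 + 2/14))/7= 0.49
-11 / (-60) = 11 / 60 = 0.18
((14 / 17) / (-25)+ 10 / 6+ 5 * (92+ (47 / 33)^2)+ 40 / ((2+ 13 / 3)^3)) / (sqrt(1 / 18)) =1498160813686 * sqrt(2) / 1058172225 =2002.24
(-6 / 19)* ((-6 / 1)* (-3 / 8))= -27 / 38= -0.71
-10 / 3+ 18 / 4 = 7 / 6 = 1.17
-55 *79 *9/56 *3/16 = -117315/896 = -130.93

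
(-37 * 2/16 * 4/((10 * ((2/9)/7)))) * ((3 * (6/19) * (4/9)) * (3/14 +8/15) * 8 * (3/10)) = -104562/2375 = -44.03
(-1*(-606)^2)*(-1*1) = 367236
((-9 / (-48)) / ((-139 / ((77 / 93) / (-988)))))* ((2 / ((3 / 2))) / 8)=77 / 408700032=0.00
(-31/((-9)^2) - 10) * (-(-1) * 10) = -8410/81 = -103.83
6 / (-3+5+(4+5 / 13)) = 78 / 83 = 0.94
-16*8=-128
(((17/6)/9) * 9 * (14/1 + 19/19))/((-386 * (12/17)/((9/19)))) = -4335/58672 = -0.07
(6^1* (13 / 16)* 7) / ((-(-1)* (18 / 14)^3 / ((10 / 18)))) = 156065 / 17496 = 8.92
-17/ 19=-0.89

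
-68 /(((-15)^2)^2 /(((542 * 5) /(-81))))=36856 /820125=0.04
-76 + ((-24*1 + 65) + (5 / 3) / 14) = -1465 / 42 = -34.88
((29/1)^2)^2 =707281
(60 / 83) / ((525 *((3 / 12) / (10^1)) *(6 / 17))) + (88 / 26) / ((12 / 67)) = 143911 / 7553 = 19.05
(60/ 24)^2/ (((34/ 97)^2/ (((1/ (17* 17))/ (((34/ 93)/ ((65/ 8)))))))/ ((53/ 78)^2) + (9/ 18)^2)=102415788875/ 60800040707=1.68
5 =5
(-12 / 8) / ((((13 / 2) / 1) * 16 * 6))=-1 / 416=-0.00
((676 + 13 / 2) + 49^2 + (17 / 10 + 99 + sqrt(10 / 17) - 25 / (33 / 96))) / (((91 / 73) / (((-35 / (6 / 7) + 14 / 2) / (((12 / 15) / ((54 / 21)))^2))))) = -48908384145 / 56056 - 1428975 * sqrt(170) / 86632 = -872706.58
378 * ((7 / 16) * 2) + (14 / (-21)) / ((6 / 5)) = 11887 / 36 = 330.19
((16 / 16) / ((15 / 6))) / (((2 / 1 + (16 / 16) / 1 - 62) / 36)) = -72 / 295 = -0.24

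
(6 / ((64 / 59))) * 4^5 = 5664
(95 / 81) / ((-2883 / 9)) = -95 / 25947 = -0.00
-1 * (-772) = 772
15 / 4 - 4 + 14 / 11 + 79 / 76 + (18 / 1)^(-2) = 139853 / 67716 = 2.07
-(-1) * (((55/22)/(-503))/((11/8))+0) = -20/5533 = -0.00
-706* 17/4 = -6001/2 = -3000.50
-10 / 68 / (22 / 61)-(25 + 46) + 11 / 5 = -258837 / 3740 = -69.21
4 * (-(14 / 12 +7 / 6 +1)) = -40 / 3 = -13.33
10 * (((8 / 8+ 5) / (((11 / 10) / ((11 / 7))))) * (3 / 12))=150 / 7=21.43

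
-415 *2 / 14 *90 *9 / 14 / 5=-33615 / 49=-686.02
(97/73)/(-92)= -97/6716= -0.01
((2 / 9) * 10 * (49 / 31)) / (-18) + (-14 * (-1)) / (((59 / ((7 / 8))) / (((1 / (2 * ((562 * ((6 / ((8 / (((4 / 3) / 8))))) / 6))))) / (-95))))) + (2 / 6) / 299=-229546069348 / 1182496428945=-0.19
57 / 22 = 2.59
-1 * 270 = -270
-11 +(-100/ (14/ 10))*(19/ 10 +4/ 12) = -170.52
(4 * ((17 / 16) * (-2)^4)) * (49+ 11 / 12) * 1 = 10183 / 3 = 3394.33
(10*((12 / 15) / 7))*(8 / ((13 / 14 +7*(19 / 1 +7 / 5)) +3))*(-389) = -248960 / 10271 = -24.24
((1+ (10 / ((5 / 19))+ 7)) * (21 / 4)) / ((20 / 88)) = 5313 / 5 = 1062.60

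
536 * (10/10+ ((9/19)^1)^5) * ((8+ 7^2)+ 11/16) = 78388043734/2476099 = 31657.88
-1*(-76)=76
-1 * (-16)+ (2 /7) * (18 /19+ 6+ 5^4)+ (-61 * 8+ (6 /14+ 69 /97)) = -3745208 /12901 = -290.30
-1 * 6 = -6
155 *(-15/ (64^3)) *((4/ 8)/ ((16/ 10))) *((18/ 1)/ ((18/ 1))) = -0.00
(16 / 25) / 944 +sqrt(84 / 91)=0.96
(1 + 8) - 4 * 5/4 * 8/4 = -1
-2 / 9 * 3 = -2 / 3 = -0.67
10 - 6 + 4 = 8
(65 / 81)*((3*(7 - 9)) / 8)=-65 / 108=-0.60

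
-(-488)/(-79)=-488/79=-6.18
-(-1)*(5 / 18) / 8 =5 / 144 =0.03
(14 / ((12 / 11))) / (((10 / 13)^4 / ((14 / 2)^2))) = 107760653 / 60000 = 1796.01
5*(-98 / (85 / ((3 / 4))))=-4.32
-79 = -79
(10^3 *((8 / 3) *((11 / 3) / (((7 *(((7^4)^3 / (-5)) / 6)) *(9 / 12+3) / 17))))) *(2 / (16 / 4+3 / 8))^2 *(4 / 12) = -0.00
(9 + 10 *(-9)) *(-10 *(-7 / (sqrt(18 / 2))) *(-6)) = 11340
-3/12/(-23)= 1/92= 0.01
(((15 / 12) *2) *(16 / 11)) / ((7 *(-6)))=-20 / 231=-0.09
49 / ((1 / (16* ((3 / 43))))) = 2352 / 43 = 54.70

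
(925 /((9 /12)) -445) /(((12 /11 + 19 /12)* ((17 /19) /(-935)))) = -108742700 /353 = -308052.97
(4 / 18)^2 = 4 / 81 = 0.05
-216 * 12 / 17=-2592 / 17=-152.47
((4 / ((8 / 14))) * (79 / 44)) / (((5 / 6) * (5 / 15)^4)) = 134379 / 110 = 1221.63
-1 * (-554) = 554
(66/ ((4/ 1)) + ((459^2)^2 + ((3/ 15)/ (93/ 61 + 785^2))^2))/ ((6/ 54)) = 399478353997.50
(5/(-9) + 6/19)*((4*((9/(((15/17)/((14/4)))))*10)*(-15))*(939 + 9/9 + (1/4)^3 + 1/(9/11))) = 13225822435/2736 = 4833999.43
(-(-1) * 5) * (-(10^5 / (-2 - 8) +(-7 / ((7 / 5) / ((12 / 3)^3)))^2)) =-462000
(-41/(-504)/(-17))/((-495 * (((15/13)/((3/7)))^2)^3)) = 197899169/7796378638125000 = 0.00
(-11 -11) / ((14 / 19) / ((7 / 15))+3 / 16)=-6688 / 537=-12.45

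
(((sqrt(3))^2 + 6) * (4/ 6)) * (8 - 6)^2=24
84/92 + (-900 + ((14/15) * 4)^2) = -4580647/5175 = -885.15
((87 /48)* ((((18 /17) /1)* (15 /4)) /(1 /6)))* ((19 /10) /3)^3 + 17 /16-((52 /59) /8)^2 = 2276130973 /189366400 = 12.02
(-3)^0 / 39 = 1 / 39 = 0.03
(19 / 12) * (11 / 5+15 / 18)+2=2449 / 360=6.80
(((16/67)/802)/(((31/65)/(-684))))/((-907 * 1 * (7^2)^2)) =355680/1813762073039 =0.00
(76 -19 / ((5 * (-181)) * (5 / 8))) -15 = 276177 / 4525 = 61.03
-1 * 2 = -2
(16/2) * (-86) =-688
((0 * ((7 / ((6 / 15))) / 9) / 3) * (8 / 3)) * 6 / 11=0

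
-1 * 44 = -44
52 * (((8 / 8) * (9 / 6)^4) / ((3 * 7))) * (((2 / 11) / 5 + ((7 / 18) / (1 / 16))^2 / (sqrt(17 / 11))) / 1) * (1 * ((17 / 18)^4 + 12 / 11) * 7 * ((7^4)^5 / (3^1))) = 2259697751612194143827759 / 14113440 + 110725189828997513047560191 * sqrt(187) / 11042163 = 137283986380106102144.53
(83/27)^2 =6889/729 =9.45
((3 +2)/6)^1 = 5/6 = 0.83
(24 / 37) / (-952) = -3 / 4403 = -0.00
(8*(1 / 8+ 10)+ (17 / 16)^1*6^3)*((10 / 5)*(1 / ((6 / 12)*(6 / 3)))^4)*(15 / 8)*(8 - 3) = 46575 / 8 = 5821.88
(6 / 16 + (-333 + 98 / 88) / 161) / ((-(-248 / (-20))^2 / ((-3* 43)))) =-77054925 / 54461792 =-1.41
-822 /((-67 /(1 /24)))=137 /268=0.51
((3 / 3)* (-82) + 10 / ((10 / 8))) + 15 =-59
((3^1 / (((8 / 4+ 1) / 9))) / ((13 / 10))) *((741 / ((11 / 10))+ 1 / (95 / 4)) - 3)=4643.16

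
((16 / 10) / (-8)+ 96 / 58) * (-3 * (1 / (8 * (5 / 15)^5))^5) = -536333689777419 / 4751360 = -112880036.41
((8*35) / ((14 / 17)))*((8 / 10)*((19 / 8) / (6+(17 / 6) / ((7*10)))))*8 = 2170560 / 2537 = 855.56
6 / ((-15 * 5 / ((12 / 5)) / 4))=-96 / 125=-0.77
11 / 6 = 1.83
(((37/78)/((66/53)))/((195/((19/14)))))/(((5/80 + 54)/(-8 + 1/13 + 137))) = 125041204/19754709975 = 0.01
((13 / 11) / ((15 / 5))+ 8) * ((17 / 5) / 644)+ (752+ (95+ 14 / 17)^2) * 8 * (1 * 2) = 4881108015941 / 30709140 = 158946.42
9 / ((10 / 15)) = 27 / 2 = 13.50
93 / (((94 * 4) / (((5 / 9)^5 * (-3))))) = -96875 / 2466936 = -0.04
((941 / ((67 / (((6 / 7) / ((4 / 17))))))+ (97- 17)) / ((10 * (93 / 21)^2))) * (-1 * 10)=-861217 / 128774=-6.69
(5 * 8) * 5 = 200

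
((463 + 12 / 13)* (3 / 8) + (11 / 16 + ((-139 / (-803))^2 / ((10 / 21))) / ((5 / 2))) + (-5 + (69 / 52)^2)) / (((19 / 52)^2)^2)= 20207293699378656 / 2100803842225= 9618.84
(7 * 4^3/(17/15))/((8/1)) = 840/17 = 49.41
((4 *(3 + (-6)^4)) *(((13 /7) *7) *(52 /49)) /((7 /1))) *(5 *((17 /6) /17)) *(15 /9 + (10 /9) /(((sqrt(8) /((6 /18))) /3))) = 7317700 *sqrt(2) /3087 + 14635400 /1029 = 17575.31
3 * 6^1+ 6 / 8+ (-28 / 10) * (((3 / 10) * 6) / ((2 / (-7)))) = 3639 / 100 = 36.39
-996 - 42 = -1038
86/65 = 1.32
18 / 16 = 9 / 8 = 1.12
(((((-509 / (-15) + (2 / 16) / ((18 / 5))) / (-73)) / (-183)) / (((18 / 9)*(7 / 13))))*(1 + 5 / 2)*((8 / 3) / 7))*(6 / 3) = 0.01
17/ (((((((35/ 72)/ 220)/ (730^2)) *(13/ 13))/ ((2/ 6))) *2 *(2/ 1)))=341665028.57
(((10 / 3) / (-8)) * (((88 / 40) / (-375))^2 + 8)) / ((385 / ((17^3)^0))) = -28125121 / 3248437500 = -0.01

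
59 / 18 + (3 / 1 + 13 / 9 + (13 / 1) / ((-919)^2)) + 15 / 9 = 9.39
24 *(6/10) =72/5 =14.40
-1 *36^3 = -46656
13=13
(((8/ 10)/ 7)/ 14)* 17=34/ 245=0.14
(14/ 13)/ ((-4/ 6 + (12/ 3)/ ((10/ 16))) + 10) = 105/ 1534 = 0.07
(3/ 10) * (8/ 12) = 1/ 5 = 0.20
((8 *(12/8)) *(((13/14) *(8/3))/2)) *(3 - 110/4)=-364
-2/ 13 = -0.15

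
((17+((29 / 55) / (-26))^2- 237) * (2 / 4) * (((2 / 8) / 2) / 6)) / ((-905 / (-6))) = -449877159 / 29610152000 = -0.02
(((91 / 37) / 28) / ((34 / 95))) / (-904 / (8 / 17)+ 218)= -95 / 659192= -0.00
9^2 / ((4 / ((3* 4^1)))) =243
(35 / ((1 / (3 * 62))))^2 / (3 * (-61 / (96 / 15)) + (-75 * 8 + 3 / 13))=-5876707200 / 87133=-67445.25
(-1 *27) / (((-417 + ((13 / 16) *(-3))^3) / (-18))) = -663552 / 589117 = -1.13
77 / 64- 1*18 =-1075 / 64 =-16.80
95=95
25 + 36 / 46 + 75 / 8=6469 / 184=35.16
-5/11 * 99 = -45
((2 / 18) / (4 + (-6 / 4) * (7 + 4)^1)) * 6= -4 / 75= -0.05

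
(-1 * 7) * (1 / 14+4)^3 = -185193 / 392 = -472.43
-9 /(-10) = 9 /10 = 0.90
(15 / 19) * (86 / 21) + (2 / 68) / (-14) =29221 / 9044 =3.23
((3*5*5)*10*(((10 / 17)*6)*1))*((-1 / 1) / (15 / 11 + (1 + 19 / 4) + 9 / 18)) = -396000 / 1139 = -347.67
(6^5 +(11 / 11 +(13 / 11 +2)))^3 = 626826421757368 / 1331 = 470943968262.49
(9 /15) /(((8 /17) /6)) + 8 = 313 /20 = 15.65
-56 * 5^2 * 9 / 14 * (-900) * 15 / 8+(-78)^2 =1524834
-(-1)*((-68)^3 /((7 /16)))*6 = -30185472 /7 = -4312210.29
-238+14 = -224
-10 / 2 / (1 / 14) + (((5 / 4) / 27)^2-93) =-1901207 / 11664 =-163.00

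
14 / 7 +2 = 4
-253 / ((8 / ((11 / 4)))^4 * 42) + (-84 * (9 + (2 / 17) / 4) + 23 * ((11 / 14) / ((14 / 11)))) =-3901006677419 / 5240782848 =-744.36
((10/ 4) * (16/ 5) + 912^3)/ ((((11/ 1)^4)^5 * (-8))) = -94818817/ 672749994932560009201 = -0.00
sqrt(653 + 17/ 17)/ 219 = sqrt(654)/ 219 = 0.12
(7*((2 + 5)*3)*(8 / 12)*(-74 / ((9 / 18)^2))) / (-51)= 29008 / 51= 568.78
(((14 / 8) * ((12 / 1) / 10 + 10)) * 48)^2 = 22127616 / 25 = 885104.64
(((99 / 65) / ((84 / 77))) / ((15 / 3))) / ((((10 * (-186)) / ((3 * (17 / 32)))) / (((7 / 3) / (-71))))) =14399 / 1831232000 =0.00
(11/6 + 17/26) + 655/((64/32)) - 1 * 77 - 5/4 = 39271/156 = 251.74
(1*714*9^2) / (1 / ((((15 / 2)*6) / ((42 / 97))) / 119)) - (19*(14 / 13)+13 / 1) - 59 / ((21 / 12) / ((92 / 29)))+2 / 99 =13159426234 / 261261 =50368.89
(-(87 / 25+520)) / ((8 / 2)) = -13087 / 100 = -130.87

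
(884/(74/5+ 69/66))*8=777920/1743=446.31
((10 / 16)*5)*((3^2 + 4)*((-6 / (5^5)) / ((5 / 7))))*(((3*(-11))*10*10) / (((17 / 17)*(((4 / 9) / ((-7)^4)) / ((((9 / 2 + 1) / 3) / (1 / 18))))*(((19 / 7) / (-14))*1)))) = -314790252777 / 950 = -331358160.82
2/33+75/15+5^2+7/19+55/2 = 72643/1254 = 57.93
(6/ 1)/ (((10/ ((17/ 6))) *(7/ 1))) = 0.24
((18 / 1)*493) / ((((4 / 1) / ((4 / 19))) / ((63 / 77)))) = 79866 / 209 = 382.13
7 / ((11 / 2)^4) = 112 / 14641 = 0.01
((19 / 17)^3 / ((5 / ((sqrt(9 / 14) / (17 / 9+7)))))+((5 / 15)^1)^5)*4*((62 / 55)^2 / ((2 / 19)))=146072 / 735075+3381438987*sqrt(14) / 10403277500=1.41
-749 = -749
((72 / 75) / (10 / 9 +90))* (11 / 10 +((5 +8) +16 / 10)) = 4239 / 25625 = 0.17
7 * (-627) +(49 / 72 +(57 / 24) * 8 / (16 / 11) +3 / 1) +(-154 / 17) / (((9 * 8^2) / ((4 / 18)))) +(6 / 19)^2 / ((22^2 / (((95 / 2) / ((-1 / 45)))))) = -110742077179 / 25325784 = -4372.70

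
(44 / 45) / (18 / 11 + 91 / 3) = 484 / 15825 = 0.03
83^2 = 6889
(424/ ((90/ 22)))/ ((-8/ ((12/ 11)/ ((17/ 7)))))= -1484/ 255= -5.82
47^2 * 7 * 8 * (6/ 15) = 247408/ 5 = 49481.60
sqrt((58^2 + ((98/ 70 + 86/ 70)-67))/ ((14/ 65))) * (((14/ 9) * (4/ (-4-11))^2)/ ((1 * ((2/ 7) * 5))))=56 * sqrt(3002662)/ 10125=9.58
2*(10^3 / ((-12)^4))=125 / 1296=0.10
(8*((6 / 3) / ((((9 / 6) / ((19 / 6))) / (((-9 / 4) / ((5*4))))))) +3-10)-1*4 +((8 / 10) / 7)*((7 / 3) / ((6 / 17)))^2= -3971 / 405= -9.80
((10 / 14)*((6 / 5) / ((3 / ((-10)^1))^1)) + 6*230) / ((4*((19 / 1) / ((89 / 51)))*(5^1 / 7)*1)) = 44.27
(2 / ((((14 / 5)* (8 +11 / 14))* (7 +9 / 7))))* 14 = 490 / 3567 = 0.14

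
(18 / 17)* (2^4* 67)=19296 / 17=1135.06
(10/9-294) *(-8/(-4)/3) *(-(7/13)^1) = 36904/351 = 105.14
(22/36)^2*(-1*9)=-121/36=-3.36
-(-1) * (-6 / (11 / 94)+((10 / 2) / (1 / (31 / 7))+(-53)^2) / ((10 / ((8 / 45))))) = -0.94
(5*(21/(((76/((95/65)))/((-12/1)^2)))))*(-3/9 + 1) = 2520/13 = 193.85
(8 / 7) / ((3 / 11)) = 88 / 21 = 4.19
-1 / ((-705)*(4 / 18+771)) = 3 / 1631135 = 0.00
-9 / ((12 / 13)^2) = -169 / 16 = -10.56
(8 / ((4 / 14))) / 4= 7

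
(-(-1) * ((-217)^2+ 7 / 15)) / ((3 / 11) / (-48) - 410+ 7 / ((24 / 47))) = -124316192 / 1046225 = -118.82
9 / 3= 3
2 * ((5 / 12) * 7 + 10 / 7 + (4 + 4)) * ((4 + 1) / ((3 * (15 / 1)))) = 1037 / 378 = 2.74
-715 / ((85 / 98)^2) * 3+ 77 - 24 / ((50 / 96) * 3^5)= -541231877 / 195075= -2774.48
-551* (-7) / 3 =3857 / 3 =1285.67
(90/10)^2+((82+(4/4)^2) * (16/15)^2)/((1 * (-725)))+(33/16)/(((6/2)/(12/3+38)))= 143216891/1305000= 109.74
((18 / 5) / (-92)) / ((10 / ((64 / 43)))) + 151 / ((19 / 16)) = 59732864 / 469775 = 127.15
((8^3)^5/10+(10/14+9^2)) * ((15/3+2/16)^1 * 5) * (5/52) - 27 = 8669226296100.49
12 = 12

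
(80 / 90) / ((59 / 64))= 512 / 531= 0.96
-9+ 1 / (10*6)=-539 / 60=-8.98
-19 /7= -2.71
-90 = -90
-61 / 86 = -0.71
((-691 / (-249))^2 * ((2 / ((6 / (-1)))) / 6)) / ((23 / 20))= -4774810 / 12834207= -0.37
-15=-15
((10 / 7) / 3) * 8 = 3.81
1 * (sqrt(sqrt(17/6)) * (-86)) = -43 * 17^(1/4) * 6^(3/4)/3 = -111.58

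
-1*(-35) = 35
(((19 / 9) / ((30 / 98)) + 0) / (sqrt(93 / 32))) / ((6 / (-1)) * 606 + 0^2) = -931 * sqrt(186) / 11412495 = -0.00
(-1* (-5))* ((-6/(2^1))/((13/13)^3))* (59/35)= -177/7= -25.29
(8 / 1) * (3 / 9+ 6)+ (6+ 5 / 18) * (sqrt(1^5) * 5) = 1477 / 18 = 82.06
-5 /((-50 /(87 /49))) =87 /490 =0.18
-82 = -82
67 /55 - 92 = -4993 /55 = -90.78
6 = 6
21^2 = 441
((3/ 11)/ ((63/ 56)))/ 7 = 8/ 231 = 0.03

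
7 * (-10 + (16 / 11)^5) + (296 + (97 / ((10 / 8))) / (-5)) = 1030951162 / 4026275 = 256.06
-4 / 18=-2 / 9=-0.22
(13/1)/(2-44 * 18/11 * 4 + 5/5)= -13/285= -0.05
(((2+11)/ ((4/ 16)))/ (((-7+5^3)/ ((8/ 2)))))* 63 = 6552/ 59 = 111.05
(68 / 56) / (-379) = -17 / 5306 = -0.00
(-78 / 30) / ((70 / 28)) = -26 / 25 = -1.04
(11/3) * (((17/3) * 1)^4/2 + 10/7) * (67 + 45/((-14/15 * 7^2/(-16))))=183027280997/1166886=156851.04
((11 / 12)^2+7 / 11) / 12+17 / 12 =29267 / 19008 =1.54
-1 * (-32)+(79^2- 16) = 6257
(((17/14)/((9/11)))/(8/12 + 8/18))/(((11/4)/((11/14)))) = 187/490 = 0.38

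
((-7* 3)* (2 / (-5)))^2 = 1764 / 25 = 70.56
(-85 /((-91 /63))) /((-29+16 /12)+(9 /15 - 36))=-11475 /12298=-0.93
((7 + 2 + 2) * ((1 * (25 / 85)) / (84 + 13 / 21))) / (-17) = -1155 / 513553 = -0.00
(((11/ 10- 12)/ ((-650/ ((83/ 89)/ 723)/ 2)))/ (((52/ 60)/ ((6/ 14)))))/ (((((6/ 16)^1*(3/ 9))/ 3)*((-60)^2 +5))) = 325692/ 2286846800875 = 0.00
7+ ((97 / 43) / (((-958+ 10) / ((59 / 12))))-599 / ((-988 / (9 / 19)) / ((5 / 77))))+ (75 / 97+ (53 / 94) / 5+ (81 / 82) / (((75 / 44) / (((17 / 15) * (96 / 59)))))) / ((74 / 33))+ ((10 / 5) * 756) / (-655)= 6578989295876545665134323 / 1181103106135357427022000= 5.57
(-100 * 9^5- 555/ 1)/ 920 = -1181091/ 184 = -6418.97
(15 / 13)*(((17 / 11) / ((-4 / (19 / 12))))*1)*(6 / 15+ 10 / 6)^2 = -310403 / 102960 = -3.01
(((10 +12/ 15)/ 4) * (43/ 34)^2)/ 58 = 49923/ 670480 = 0.07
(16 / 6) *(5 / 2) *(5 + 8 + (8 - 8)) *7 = 1820 / 3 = 606.67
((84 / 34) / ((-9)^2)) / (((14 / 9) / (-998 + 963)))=-35 / 51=-0.69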